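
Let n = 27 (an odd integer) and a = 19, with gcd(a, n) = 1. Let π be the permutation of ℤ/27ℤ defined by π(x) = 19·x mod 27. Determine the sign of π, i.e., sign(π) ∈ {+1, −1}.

+1

Start at x=10: 10 → 1 → 19 → 10 (one orbit).
Decompose π into cycles: lengths [3, 3, 3, 3, 3, 3, 1, 1, 1, 1, 1, 1, 1, 1, 1] (15 cycles, including the fixed point 0).
15 cycles on 27: each ℓ→(−1)^(ℓ−1), product (−1)^12 = +1.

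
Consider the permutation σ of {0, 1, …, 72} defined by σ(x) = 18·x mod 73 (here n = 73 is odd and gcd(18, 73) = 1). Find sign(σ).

+1

Orbit of 57 under x↦18x: [57, 4, 72, 55, 41, 8, 71]… (length divides ord_73(18)).
π_18 has 5 disjoint cycles with lengths [18, 18, 18, 18, 1] on {0,…,72}.
Σ(ℓ_i−1) = 73−5 = 68; sign = (−1)^68 = +1.
The Jacobi symbol (18|73) = +1 (Zolotarev) agrees.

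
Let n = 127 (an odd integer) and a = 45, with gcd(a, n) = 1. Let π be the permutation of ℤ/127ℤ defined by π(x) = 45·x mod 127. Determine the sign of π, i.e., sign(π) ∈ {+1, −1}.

-1

Start at x=69: 69 → 57 → 25 → 109 → 79 → 126 → 82 → … (one orbit).
Cycle type of π: 126 + 1; total 2 cycles.
2 cycles on 127: each ℓ→(−1)^(ℓ−1), product (−1)^125 = -1.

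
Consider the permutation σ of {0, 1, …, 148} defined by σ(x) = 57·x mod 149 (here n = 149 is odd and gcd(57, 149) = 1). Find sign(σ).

-1

Start at x=68: 68 → 2 → 114 → 91 → 121 → 43 → 67 → … (one orbit).
Cycle type of π: 148 + 1; total 2 cycles.
149 − 2 = 147 transpositions; sign(π) = (−1)^147 = -1.
Zolotarev: (57|149) = -1, matching the cycle-count sign.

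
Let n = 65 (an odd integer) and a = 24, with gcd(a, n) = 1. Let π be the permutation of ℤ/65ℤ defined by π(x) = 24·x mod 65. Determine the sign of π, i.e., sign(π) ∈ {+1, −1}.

Start at x=59: 59 → 51 → 54 → 61 → 34 → 36 → 19 → … (one orbit).
Cycle lengths of π_24 on ℤ/65ℤ: [12, 12, 12, 12, 12, 2, 2, 1]; 8 cycles in total.
65 − 8 = 57 transpositions; sign(π) = (−1)^57 = -1.
Check: (24/65) = -1 by Zolotarev.

-1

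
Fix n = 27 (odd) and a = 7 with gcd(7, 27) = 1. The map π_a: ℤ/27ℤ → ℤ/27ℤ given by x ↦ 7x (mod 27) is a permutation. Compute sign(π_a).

+1

Start at x=25: 25 → 13 → 10 → 16 → 4 → 1 → 7 → … (one orbit).
π_7 has 7 disjoint cycles with lengths [9, 9, 3, 3, 1, 1, 1] on {0,…,26}.
7 cycles on 27: each ℓ→(−1)^(ℓ−1), product (−1)^20 = +1.
(7|27)_J = +1 (Zolotarev's lemma cross-check).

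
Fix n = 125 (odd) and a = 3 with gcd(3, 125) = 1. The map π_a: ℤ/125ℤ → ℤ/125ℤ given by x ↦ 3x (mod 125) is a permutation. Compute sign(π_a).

Orbit of 73 under x↦3x: [73, 94, 32, 96, 38, 114, 92]… (length divides ord_125(3)).
Cycle lengths of π_3 on ℤ/125ℤ: [100, 20, 4, 1]; 4 cycles in total.
sign(π) = (−1)^{n − #cycles} = (−1)^{125−4} = (−1)^121 = -1.

-1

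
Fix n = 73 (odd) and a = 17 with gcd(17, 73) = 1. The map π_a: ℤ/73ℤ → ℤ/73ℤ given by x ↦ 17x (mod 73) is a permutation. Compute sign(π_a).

Trace 70: π^k(70) = [70, 22, 9, 7, 46, 52, 8] for k=0..6.
π_17 has 4 disjoint cycles with lengths [24, 24, 24, 1] on {0,…,72}.
n − c = 73 − 4 = 69; sign = (−1)^69 = -1.

-1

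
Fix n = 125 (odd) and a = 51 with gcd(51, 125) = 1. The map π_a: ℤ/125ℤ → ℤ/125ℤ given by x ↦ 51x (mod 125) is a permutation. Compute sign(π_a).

+1

Start at x=51: 51 → 101 → 26 → 76 → 1 → 51 (one orbit).
45 cycles of lengths [5, 5, 5, 5, 5, 5, 5, 5, 5, 5, 5, 5, 5, 5, 5, 5, 5, 5, 5, 5, 1, 1, 1, 1, 1, 1, 1, 1, 1, 1, 1, 1, 1, 1, 1, 1, 1, 1, 1, 1, 1, 1, 1, 1, 1].
sign(π) = (−1)^{n − #cycles} = (−1)^{125−45} = (−1)^80 = +1.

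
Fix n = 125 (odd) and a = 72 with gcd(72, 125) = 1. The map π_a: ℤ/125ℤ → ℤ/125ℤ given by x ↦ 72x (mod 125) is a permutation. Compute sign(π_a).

Start at x=13: 13 → 61 → 17 → 99 → 3 → 91 → 52 → … (one orbit).
Decompose π into cycles: lengths [100, 20, 4, 1] (4 cycles, including the fixed point 0).
4 cycles on 125: each ℓ→(−1)^(ℓ−1), product (−1)^121 = -1.
Via Zolotarev, sign(π_{72}) = (72|125) = -1.

-1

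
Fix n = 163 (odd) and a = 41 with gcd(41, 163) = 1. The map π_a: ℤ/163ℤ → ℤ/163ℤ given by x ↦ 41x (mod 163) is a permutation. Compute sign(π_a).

Orbit of 58 under x↦41x: [58, 96, 24, 6, 83, 143, 158]… (length divides ord_163(41)).
Cycle lengths of π_41 on ℤ/163ℤ: [81, 81, 1]; 3 cycles in total.
3 cycles on 163: each ℓ→(−1)^(ℓ−1), product (−1)^160 = +1.
Via Zolotarev, sign(π_{41}) = (41|163) = +1.

+1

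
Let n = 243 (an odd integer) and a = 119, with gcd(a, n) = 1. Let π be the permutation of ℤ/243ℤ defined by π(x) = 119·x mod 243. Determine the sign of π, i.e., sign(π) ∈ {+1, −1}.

Start at x=136: 136 → 146 → 121 → 62 → 88 → 23 → 64 → … (one orbit).
Decompose π into cycles: lengths [162, 54, 18, 6, 2, 1] (6 cycles, including the fixed point 0).
With 6 cycles on 243 points, sign = (−1)^{243−6} = -1.

-1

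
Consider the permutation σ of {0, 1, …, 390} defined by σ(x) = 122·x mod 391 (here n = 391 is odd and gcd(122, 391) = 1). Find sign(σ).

+1

Trace 179: π^k(179) = [179, 333, 353, 56, 185, 283, 118] for k=0..6.
π_122 has 5 disjoint cycles with lengths [176, 176, 22, 16, 1] on {0,…,390}.
With 5 cycles on 391 points, sign = (−1)^{391−5} = +1.
Check: (122/391) = +1 by Zolotarev.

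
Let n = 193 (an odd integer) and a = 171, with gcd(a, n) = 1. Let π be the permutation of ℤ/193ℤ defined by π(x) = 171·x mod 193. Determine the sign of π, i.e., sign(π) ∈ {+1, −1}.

-1

Start at x=122: 122 → 18 → 183 → 27 → 178 → 137 → 74 → … (one orbit).
Cycle type of π: 192 + 1; total 2 cycles.
n − c = 193 − 2 = 191; sign = (−1)^191 = -1.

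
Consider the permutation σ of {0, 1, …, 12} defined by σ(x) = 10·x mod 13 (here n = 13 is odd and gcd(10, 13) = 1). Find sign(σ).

Start at x=9: 9 → 12 → 3 → 4 → 1 → 10 → 9 (one orbit).
Cycle type of π: 6×2 + 1; total 3 cycles.
13 − 3 = 10 transpositions; sign(π) = (−1)^10 = +1.
The Jacobi symbol (10|13) = +1 (Zolotarev) agrees.

+1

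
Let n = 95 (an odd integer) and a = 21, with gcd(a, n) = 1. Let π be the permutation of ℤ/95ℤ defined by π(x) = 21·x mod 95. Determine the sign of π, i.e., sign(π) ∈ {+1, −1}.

-1

Start at x=11: 11 → 41 → 6 → 31 → 81 → 86 → 1 → … (one orbit).
Cycle lengths of π_21 on ℤ/95ℤ: [18, 18, 18, 18, 18, 1, 1, 1, 1, 1]; 10 cycles in total.
sign(π) = (−1)^{n − #cycles} = (−1)^{95−10} = (−1)^85 = -1.
(21|95)_J = -1 (Zolotarev's lemma cross-check).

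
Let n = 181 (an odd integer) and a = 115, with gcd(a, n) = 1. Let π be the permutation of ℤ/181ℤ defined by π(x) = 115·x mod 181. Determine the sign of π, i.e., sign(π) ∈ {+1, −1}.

Trace 17: π^k(17) = [17, 145, 23, 111, 95, 65, 54] for k=0..6.
Cycle type of π: 180 + 1; total 2 cycles.
sign(π) = (−1)^{n − #cycles} = (−1)^{181−2} = (−1)^179 = -1.
The Jacobi symbol (115|181) = -1 (Zolotarev) agrees.

-1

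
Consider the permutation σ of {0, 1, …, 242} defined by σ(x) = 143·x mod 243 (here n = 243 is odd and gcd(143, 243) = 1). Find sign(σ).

-1

Orbit of 71 under x↦143x: [71, 190, 197, 226, 242, 100, 206]… (length divides ord_243(143)).
14 cycles of lengths [54, 54, 54, 18, 18, 18, 6, 6, 6, 2, 2, 2, 2, 1].
n − c = 243 − 14 = 229; sign = (−1)^229 = -1.
The Jacobi symbol (143|243) = -1 (Zolotarev) agrees.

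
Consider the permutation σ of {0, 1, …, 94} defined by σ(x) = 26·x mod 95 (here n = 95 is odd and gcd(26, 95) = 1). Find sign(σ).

Orbit of 26 under x↦26x: [26, 11, 1]… (length divides ord_95(26)).
Cycle type of π: 3×30 + 1×5; total 35 cycles.
n − c = 95 − 35 = 60; sign = (−1)^60 = +1.
Via Zolotarev, sign(π_{26}) = (26|95) = +1.

+1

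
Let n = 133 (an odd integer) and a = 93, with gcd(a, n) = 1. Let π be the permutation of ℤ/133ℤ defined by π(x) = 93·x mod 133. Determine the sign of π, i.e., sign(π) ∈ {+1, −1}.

Orbit of 93 under x↦93x: [93, 4, 106, 16, 25, 64, 100]… (length divides ord_133(93)).
17 cycles of lengths [9, 9, 9, 9, 9, 9, 9, 9, 9, 9, 9, 9, 9, 9, 3, 3, 1].
sign(π) = (−1)^{n − #cycles} = (−1)^{133−17} = (−1)^116 = +1.
Zolotarev: (93|133) = +1, matching the cycle-count sign.

+1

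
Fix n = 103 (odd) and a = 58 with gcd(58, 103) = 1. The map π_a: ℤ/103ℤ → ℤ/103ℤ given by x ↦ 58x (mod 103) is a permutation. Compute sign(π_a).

Start at x=52: 52 → 29 → 34 → 15 → 46 → 93 → 38 → … (one orbit).
Cycle type of π: 51×2 + 1; total 3 cycles.
3 cycles on 103: each ℓ→(−1)^(ℓ−1), product (−1)^100 = +1.

+1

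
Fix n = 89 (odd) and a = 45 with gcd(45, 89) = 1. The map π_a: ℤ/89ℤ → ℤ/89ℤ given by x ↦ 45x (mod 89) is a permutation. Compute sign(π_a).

+1

Trace 8: π^k(8) = [8, 4, 2, 1, 45, 67, 78] for k=0..6.
Decompose π into cycles: lengths [11, 11, 11, 11, 11, 11, 11, 11, 1] (9 cycles, including the fixed point 0).
9 cycles on 89: each ℓ→(−1)^(ℓ−1), product (−1)^80 = +1.
Zolotarev: (45|89) = +1, matching the cycle-count sign.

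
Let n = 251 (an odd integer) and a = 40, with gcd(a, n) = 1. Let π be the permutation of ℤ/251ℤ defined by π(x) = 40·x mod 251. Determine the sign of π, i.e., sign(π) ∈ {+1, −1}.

Start at x=63: 63 → 10 → 149 → 187 → 201 → 8 → 69 → … (one orbit).
π_40 has 6 disjoint cycles with lengths [50, 50, 50, 50, 50, 1] on {0,…,250}.
Σ(ℓ_i−1) = 251−6 = 245; sign = (−1)^245 = -1.
Check: (40/251) = -1 by Zolotarev.

-1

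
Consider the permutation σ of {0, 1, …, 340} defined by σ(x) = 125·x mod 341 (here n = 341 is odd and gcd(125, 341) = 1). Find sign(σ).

+1

Start at x=1: 1 → 125 → 280 → 218 → 311 → 1 (one orbit).
Decompose π into cycles: lengths [5, 5, 5, 5, 5, 5, 5, 5, 5, 5, 5, 5, 5, 5, 5, 5, 5, 5, 5, 5, 5, 5, 5, 5, 5, 5, 5, 5, 5, 5, 5, 5, 5, 5, 5, 5, 5, 5, 5, 5, 5, 5, 5, 5, 5, 5, 5, 5, 5, 5, 5, 5, 5, 5, 5, 5, 5, 5, 5, 5, 5, 5, 1, 1, 1, 1, 1, 1, 1, 1, 1, 1, 1, 1, 1, 1, 1, 1, 1, 1, 1, 1, 1, 1, 1, 1, 1, 1, 1, 1, 1, 1, 1] (93 cycles, including the fixed point 0).
Σ(ℓ_i−1) = 341−93 = 248; sign = (−1)^248 = +1.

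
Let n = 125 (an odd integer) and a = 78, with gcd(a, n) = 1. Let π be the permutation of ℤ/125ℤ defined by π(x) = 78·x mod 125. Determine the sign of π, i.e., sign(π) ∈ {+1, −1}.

Orbit of 86 under x↦78x: [86, 83, 99, 97, 66, 23, 44]… (length divides ord_125(78)).
Cycle type of π: 100 + 20 + 4 + 1; total 4 cycles.
sign(π) = (−1)^{n − #cycles} = (−1)^{125−4} = (−1)^121 = -1.
(78|125)_J = -1 (Zolotarev's lemma cross-check).

-1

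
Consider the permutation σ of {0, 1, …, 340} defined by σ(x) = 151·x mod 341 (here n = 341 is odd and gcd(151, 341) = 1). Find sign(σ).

Orbit of 190 under x↦151x: [190, 46, 126, 271, 1, 151, 295]… (length divides ord_341(151)).
Cycle type of π: 10×34 + 1; total 35 cycles.
With 35 cycles on 341 points, sign = (−1)^{341−35} = +1.

+1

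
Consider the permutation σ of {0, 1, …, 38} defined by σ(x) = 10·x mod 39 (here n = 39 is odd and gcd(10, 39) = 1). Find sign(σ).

Orbit of 4 under x↦10x: [4, 1, 10, 22, 25, 16]… (length divides ord_39(10)).
9 cycles of lengths [6, 6, 6, 6, 6, 6, 1, 1, 1].
39 − 9 = 30 transpositions; sign(π) = (−1)^30 = +1.
Check: (10/39) = +1 by Zolotarev.

+1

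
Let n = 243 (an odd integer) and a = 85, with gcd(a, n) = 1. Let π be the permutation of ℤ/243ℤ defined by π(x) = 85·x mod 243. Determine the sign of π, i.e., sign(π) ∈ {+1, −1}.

Orbit of 106 under x↦85x: [106, 19, 157, 223, 1, 85, 178]… (length divides ord_243(85)).
Cycle type of π: 81×2 + 27×2 + 9×2 + 3×2 + 1×3; total 11 cycles.
With 11 cycles on 243 points, sign = (−1)^{243−11} = +1.
Via Zolotarev, sign(π_{85}) = (85|243) = +1.

+1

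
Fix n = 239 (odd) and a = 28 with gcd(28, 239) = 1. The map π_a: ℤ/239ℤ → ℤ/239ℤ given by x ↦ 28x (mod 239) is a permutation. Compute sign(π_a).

-1

Start at x=22: 22 → 138 → 40 → 164 → 51 → 233 → 71 → … (one orbit).
π_28 has 8 disjoint cycles with lengths [34, 34, 34, 34, 34, 34, 34, 1] on {0,…,238}.
n − c = 239 − 8 = 231; sign = (−1)^231 = -1.
Via Zolotarev, sign(π_{28}) = (28|239) = -1.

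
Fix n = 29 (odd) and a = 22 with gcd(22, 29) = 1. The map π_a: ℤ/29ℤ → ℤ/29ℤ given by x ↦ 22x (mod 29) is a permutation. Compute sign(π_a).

+1

Trace 23: π^k(23) = [23, 13, 25, 28, 7, 9, 24] for k=0..6.
The orbit structure of x ↦ 22x mod 29: 3 orbits of sizes [14, 14, 1].
n − c = 29 − 3 = 26; sign = (−1)^26 = +1.
Zolotarev: (22|29) = +1, matching the cycle-count sign.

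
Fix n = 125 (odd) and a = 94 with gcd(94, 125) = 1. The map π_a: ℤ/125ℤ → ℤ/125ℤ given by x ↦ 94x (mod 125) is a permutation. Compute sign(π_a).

Start at x=29: 29 → 101 → 119 → 61 → 109 → 121 → 124 → … (one orbit).
The orbit structure of x ↦ 94x mod 125: 7 orbits of sizes [50, 50, 10, 10, 2, 2, 1].
Σ(ℓ_i−1) = 125−7 = 118; sign = (−1)^118 = +1.
Check: (94/125) = +1 by Zolotarev.

+1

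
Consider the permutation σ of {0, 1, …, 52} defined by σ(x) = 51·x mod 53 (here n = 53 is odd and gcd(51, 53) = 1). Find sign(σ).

Start at x=17: 17 → 19 → 15 → 23 → 7 → 39 → 28 → … (one orbit).
2 cycles of lengths [52, 1].
n − c = 53 − 2 = 51; sign = (−1)^51 = -1.

-1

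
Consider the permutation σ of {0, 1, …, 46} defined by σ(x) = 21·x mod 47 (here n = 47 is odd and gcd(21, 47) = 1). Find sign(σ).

+1

Trace 12: π^k(12) = [12, 17, 28, 24, 34, 9, 1] for k=0..6.
π_21 has 3 disjoint cycles with lengths [23, 23, 1] on {0,…,46}.
47 − 3 = 44 transpositions; sign(π) = (−1)^44 = +1.
The Jacobi symbol (21|47) = +1 (Zolotarev) agrees.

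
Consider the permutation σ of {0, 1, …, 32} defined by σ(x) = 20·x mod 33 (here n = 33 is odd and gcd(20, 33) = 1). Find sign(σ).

Orbit of 23 under x↦20x: [23, 31, 26, 25, 5, 1, 20]… (length divides ord_33(20)).
π_20 has 6 disjoint cycles with lengths [10, 10, 5, 5, 2, 1] on {0,…,32}.
With 6 cycles on 33 points, sign = (−1)^{33−6} = -1.
Zolotarev: (20|33) = -1, matching the cycle-count sign.

-1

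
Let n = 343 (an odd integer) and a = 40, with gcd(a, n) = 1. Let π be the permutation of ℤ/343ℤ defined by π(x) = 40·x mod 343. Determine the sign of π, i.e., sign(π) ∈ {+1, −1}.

Trace 293: π^k(293) = [293, 58, 262, 190, 54, 102, 307] for k=0..6.
Decompose π into cycles: lengths [294, 42, 6, 1] (4 cycles, including the fixed point 0).
n − c = 343 − 4 = 339; sign = (−1)^339 = -1.
(40|343)_J = -1 (Zolotarev's lemma cross-check).

-1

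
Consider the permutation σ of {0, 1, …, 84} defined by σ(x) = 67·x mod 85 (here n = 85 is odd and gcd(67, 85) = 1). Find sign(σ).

-1

Trace 67: π^k(67) = [67, 69, 33, 1] for k=0..3.
π_67 has 26 disjoint cycles with lengths [4, 4, 4, 4, 4, 4, 4, 4, 4, 4, 4, 4, 4, 4, 4, 4, 4, 2, 2, 2, 2, 2, 2, 2, 2, 1] on {0,…,84}.
n − c = 85 − 26 = 59; sign = (−1)^59 = -1.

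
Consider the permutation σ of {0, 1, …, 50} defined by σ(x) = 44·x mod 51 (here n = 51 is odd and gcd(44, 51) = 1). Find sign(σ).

+1

Start at x=29: 29 → 1 → 44 → 49 → 14 → 4 → 23 → … (one orbit).
Cycle type of π: 16×3 + 2 + 1; total 5 cycles.
Σ(ℓ_i−1) = 51−5 = 46; sign = (−1)^46 = +1.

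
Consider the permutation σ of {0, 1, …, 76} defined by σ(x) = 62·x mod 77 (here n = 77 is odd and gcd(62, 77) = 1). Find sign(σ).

+1

Trace 6: π^k(6) = [6, 64, 41, 1, 62, 71, 13] for k=0..6.
The orbit structure of x ↦ 62x mod 77: 11 orbits of sizes [10, 10, 10, 10, 10, 10, 10, 2, 2, 2, 1].
11 cycles on 77: each ℓ→(−1)^(ℓ−1), product (−1)^66 = +1.
Check: (62/77) = +1 by Zolotarev.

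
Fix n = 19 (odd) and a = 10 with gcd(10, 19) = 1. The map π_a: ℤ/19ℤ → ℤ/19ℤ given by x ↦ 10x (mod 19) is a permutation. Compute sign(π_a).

Start at x=5: 5 → 12 → 6 → 3 → 11 → 15 → 17 → … (one orbit).
π_10 has 2 disjoint cycles with lengths [18, 1] on {0,…,18}.
sign(π) = (−1)^{n − #cycles} = (−1)^{19−2} = (−1)^17 = -1.
The Jacobi symbol (10|19) = -1 (Zolotarev) agrees.

-1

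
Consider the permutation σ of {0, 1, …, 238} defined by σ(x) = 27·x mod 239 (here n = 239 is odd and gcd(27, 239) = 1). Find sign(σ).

+1

Orbit of 121 under x↦27x: [121, 160, 18, 8, 216, 96, 202]… (length divides ord_239(27)).
3 cycles of lengths [119, 119, 1].
239 − 3 = 236 transpositions; sign(π) = (−1)^236 = +1.
Zolotarev: (27|239) = +1, matching the cycle-count sign.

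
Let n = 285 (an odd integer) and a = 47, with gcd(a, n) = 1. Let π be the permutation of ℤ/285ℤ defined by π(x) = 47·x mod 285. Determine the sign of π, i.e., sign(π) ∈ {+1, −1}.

+1

Trace 158: π^k(158) = [158, 16, 182, 4, 188, 1, 47] for k=0..6.
The orbit structure of x ↦ 47x mod 285: 15 orbits of sizes [36, 36, 36, 36, 36, 36, 18, 18, 9, 9, 4, 4, 4, 2, 1].
15 cycles on 285: each ℓ→(−1)^(ℓ−1), product (−1)^270 = +1.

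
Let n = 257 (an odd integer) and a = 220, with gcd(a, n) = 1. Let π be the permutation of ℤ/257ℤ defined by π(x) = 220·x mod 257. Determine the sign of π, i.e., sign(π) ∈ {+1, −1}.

-1

Start at x=101: 101 → 118 → 3 → 146 → 252 → 185 → 94 → … (one orbit).
The orbit structure of x ↦ 220x mod 257: 2 orbits of sizes [256, 1].
Σ(ℓ_i−1) = 257−2 = 255; sign = (−1)^255 = -1.
Check: (220/257) = -1 by Zolotarev.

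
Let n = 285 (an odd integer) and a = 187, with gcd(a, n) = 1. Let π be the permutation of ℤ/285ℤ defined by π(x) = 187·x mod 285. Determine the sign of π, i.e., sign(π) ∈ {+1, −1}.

Trace 7: π^k(7) = [7, 169, 253, 1, 187, 199, 163] for k=0..6.
Cycle type of π: 36×6 + 9×6 + 4×3 + 1×3; total 18 cycles.
sign(π) = (−1)^{n − #cycles} = (−1)^{285−18} = (−1)^267 = -1.
Zolotarev: (187|285) = -1, matching the cycle-count sign.

-1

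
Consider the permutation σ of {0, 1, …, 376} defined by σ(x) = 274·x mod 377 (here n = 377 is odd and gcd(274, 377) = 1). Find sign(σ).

+1

Start at x=1: 1 → 274 → 53 → 196 → 170 → 209 → 339 → … (one orbit).
Decompose π into cycles: lengths [14, 14, 14, 14, 14, 14, 14, 14, 14, 14, 14, 14, 14, 14, 14, 14, 14, 14, 14, 14, 14, 14, 14, 14, 14, 14, 1, 1, 1, 1, 1, 1, 1, 1, 1, 1, 1, 1, 1] (39 cycles, including the fixed point 0).
n − c = 377 − 39 = 338; sign = (−1)^338 = +1.
The Jacobi symbol (274|377) = +1 (Zolotarev) agrees.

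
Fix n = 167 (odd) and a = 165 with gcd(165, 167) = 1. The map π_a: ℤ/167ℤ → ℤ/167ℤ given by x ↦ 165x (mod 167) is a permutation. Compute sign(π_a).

Trace 36: π^k(36) = [36, 95, 144, 46, 75, 17, 133] for k=0..6.
2 cycles of lengths [166, 1].
Σ(ℓ_i−1) = 167−2 = 165; sign = (−1)^165 = -1.

-1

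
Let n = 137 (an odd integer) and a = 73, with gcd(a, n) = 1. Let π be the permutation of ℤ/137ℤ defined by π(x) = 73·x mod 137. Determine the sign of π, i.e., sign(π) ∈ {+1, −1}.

+1

Trace 38: π^k(38) = [38, 34, 16, 72, 50, 88, 122] for k=0..6.
Cycle type of π: 17×8 + 1; total 9 cycles.
With 9 cycles on 137 points, sign = (−1)^{137−9} = +1.
Check: (73/137) = +1 by Zolotarev.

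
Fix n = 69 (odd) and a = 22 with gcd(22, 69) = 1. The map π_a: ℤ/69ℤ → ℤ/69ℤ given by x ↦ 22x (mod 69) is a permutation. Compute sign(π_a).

-1

Start at x=22: 22 → 1 → 22 (one orbit).
Cycle lengths of π_22 on ℤ/69ℤ: [2, 2, 2, 2, 2, 2, 2, 2, 2, 2, 2, 2, 2, 2, 2, 2, 2, 2, 2, 2, 2, 2, 2, 2, 2, 2, 2, 2, 2, 2, 2, 2, 2, 1, 1, 1]; 36 cycles in total.
sign(π) = (−1)^{n − #cycles} = (−1)^{69−36} = (−1)^33 = -1.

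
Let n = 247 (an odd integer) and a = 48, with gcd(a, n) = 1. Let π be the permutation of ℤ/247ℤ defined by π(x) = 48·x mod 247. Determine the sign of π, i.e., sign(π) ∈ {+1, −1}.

Trace 165: π^k(165) = [165, 16, 27, 61, 211, 1, 48] for k=0..6.
The orbit structure of x ↦ 48x mod 247: 18 orbits of sizes [18, 18, 18, 18, 18, 18, 18, 18, 18, 18, 18, 18, 18, 3, 3, 3, 3, 1].
247 − 18 = 229 transpositions; sign(π) = (−1)^229 = -1.

-1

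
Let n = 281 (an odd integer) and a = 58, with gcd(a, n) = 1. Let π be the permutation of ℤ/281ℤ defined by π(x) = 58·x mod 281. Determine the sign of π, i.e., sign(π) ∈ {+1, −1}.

+1

Start at x=273: 273 → 98 → 64 → 59 → 50 → 90 → 162 → … (one orbit).
Cycle lengths of π_58 on ℤ/281ℤ: [35, 35, 35, 35, 35, 35, 35, 35, 1]; 9 cycles in total.
n − c = 281 − 9 = 272; sign = (−1)^272 = +1.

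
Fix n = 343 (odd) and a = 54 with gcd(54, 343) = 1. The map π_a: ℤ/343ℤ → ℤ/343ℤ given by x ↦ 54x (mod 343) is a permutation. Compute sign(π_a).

Trace 55: π^k(55) = [55, 226, 199, 113, 271, 228, 307] for k=0..6.
4 cycles of lengths [294, 42, 6, 1].
343 − 4 = 339 transpositions; sign(π) = (−1)^339 = -1.
Zolotarev: (54|343) = -1, matching the cycle-count sign.

-1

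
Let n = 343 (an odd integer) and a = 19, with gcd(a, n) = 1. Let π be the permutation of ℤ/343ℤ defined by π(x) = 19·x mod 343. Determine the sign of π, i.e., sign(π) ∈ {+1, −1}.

-1

Start at x=342: 342 → 324 → 325 → 1 → 19 → 18 → 342 (one orbit).
The orbit structure of x ↦ 19x mod 343: 58 orbits of sizes [6, 6, 6, 6, 6, 6, 6, 6, 6, 6, 6, 6, 6, 6, 6, 6, 6, 6, 6, 6, 6, 6, 6, 6, 6, 6, 6, 6, 6, 6, 6, 6, 6, 6, 6, 6, 6, 6, 6, 6, 6, 6, 6, 6, 6, 6, 6, 6, 6, 6, 6, 6, 6, 6, 6, 6, 6, 1].
sign(π) = (−1)^{n − #cycles} = (−1)^{343−58} = (−1)^285 = -1.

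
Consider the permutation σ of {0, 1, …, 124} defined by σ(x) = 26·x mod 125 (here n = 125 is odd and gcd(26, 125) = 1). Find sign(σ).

Trace 51: π^k(51) = [51, 76, 101, 1, 26] for k=0..4.
Decompose π into cycles: lengths [5, 5, 5, 5, 5, 5, 5, 5, 5, 5, 5, 5, 5, 5, 5, 5, 5, 5, 5, 5, 1, 1, 1, 1, 1, 1, 1, 1, 1, 1, 1, 1, 1, 1, 1, 1, 1, 1, 1, 1, 1, 1, 1, 1, 1] (45 cycles, including the fixed point 0).
45 cycles on 125: each ℓ→(−1)^(ℓ−1), product (−1)^80 = +1.

+1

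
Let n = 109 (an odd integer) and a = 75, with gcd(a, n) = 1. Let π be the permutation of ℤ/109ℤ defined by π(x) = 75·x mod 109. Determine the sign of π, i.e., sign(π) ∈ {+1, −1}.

Orbit of 1 under x↦75x: [1, 75, 66, 45, 105, 27, 63]… (length divides ord_109(75)).
13 cycles of lengths [9, 9, 9, 9, 9, 9, 9, 9, 9, 9, 9, 9, 1].
With 13 cycles on 109 points, sign = (−1)^{109−13} = +1.

+1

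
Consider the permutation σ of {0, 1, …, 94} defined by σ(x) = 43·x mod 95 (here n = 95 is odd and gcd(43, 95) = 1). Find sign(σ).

-1

Trace 49: π^k(49) = [49, 17, 66, 83, 54, 42, 1] for k=0..6.
π_43 has 6 disjoint cycles with lengths [36, 36, 9, 9, 4, 1] on {0,…,94}.
95 − 6 = 89 transpositions; sign(π) = (−1)^89 = -1.
Check: (43/95) = -1 by Zolotarev.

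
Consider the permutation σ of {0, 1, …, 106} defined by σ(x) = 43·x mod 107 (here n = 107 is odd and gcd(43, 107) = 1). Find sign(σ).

-1

Trace 77: π^k(77) = [77, 101, 63, 34, 71, 57, 97] for k=0..6.
Cycle lengths of π_43 on ℤ/107ℤ: [106, 1]; 2 cycles in total.
sign(π) = (−1)^{n − #cycles} = (−1)^{107−2} = (−1)^105 = -1.
(43|107)_J = -1 (Zolotarev's lemma cross-check).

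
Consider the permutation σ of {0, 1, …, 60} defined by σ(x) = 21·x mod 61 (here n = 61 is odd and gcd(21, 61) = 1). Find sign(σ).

-1

Orbit of 1 under x↦21x: [1, 21, 14, 50, 13, 29, 60]… (length divides ord_61(21)).
6 cycles of lengths [12, 12, 12, 12, 12, 1].
6 cycles on 61: each ℓ→(−1)^(ℓ−1), product (−1)^55 = -1.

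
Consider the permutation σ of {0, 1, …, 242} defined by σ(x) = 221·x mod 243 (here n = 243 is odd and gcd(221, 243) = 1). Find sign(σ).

-1

Orbit of 238 under x↦221x: [238, 110, 10, 23, 223, 197, 40]… (length divides ord_243(221)).
Decompose π into cycles: lengths [162, 54, 18, 6, 2, 1] (6 cycles, including the fixed point 0).
6 cycles on 243: each ℓ→(−1)^(ℓ−1), product (−1)^237 = -1.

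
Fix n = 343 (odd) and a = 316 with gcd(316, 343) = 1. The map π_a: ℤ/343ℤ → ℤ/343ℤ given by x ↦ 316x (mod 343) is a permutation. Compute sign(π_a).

Trace 71: π^k(71) = [71, 141, 309, 232, 253, 29, 246] for k=0..6.
π_316 has 19 disjoint cycles with lengths [49, 49, 49, 49, 49, 49, 7, 7, 7, 7, 7, 7, 1, 1, 1, 1, 1, 1, 1] on {0,…,342}.
Σ(ℓ_i−1) = 343−19 = 324; sign = (−1)^324 = +1.
(316|343)_J = +1 (Zolotarev's lemma cross-check).

+1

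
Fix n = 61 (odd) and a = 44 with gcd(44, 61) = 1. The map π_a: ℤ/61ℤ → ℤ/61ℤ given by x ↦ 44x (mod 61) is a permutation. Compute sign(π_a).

Trace 31: π^k(31) = [31, 22, 53, 14, 6, 20, 26] for k=0..6.
2 cycles of lengths [60, 1].
2 cycles on 61: each ℓ→(−1)^(ℓ−1), product (−1)^59 = -1.
Via Zolotarev, sign(π_{44}) = (44|61) = -1.

-1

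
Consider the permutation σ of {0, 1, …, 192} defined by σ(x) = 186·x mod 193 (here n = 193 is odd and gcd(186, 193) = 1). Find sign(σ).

+1

Orbit of 81 under x↦186x: [81, 12, 109, 9, 130, 55, 1]… (length divides ord_193(186)).
Decompose π into cycles: lengths [24, 24, 24, 24, 24, 24, 24, 24, 1] (9 cycles, including the fixed point 0).
9 cycles on 193: each ℓ→(−1)^(ℓ−1), product (−1)^184 = +1.
Check: (186/193) = +1 by Zolotarev.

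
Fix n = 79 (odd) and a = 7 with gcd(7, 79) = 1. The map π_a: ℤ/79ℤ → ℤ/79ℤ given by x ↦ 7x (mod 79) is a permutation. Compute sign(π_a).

-1

Start at x=19: 19 → 54 → 62 → 39 → 36 → 15 → 26 → … (one orbit).
Cycle lengths of π_7 on ℤ/79ℤ: [78, 1]; 2 cycles in total.
Σ(ℓ_i−1) = 79−2 = 77; sign = (−1)^77 = -1.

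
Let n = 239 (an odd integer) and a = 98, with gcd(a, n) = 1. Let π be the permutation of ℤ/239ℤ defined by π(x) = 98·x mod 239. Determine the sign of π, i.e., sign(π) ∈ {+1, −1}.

+1

Orbit of 201 under x↦98x: [201, 100, 1, 98, 44, 10, 24]… (length divides ord_239(98)).
Cycle lengths of π_98 on ℤ/239ℤ: [7, 7, 7, 7, 7, 7, 7, 7, 7, 7, 7, 7, 7, 7, 7, 7, 7, 7, 7, 7, 7, 7, 7, 7, 7, 7, 7, 7, 7, 7, 7, 7, 7, 7, 1]; 35 cycles in total.
35 cycles on 239: each ℓ→(−1)^(ℓ−1), product (−1)^204 = +1.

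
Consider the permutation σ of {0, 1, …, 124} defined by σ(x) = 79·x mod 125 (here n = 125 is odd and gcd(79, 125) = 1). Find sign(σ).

Start at x=61: 61 → 69 → 76 → 4 → 66 → 89 → 31 → … (one orbit).
Decompose π into cycles: lengths [50, 50, 10, 10, 2, 2, 1] (7 cycles, including the fixed point 0).
n − c = 125 − 7 = 118; sign = (−1)^118 = +1.
Zolotarev: (79|125) = +1, matching the cycle-count sign.

+1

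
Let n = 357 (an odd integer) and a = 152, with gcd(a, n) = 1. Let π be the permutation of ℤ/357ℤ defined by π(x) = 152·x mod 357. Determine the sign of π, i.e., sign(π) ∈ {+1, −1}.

+1

Start at x=356: 356 → 205 → 101 → 1 → 152 → 256 → 356 (one orbit).
Cycle lengths of π_152 on ℤ/357ℤ: [6, 6, 6, 6, 6, 6, 6, 6, 6, 6, 6, 6, 6, 6, 6, 6, 6, 6, 6, 6, 6, 6, 6, 6, 6, 6, 6, 6, 6, 6, 6, 6, 6, 6, 6, 6, 6, 6, 6, 6, 6, 6, 6, 6, 6, 6, 6, 6, 6, 6, 6, 2, 2, 2, 2, 2, 2, 2, 2, 2, 2, 2, 2, 2, 2, 2, 2, 2, 2, 2, 2, 2, 2, 2, 2, 2, 1]; 77 cycles in total.
With 77 cycles on 357 points, sign = (−1)^{357−77} = +1.
(152|357)_J = +1 (Zolotarev's lemma cross-check).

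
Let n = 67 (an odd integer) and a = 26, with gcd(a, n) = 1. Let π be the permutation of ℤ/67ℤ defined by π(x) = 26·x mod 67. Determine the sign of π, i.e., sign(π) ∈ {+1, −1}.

Orbit of 15 under x↦26x: [15, 55, 23, 62, 4, 37, 24]… (length divides ord_67(26)).
π_26 has 3 disjoint cycles with lengths [33, 33, 1] on {0,…,66}.
3 cycles on 67: each ℓ→(−1)^(ℓ−1), product (−1)^64 = +1.

+1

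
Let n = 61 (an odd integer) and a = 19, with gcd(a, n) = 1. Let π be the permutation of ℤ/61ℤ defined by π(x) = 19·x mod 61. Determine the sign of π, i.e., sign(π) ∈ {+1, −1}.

Trace 41: π^k(41) = [41, 47, 39, 9, 49, 16, 60] for k=0..6.
3 cycles of lengths [30, 30, 1].
n − c = 61 − 3 = 58; sign = (−1)^58 = +1.
Via Zolotarev, sign(π_{19}) = (19|61) = +1.

+1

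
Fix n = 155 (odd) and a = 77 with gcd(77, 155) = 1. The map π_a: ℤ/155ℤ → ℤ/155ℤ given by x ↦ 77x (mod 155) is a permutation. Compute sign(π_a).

Orbit of 153 under x↦77x: [153, 1, 77, 39, 58, 126, 92]… (length divides ord_155(77)).
Decompose π into cycles: lengths [20, 20, 20, 20, 20, 20, 10, 10, 10, 4, 1] (11 cycles, including the fixed point 0).
With 11 cycles on 155 points, sign = (−1)^{155−11} = +1.

+1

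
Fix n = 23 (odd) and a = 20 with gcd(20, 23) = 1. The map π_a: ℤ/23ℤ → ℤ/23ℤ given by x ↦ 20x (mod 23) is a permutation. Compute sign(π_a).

Trace 14: π^k(14) = [14, 4, 11, 13, 7, 2, 17] for k=0..6.
Decompose π into cycles: lengths [22, 1] (2 cycles, including the fixed point 0).
n − c = 23 − 2 = 21; sign = (−1)^21 = -1.
Via Zolotarev, sign(π_{20}) = (20|23) = -1.

-1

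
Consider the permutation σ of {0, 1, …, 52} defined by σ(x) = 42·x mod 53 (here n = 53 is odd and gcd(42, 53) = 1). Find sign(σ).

Start at x=46: 46 → 24 → 1 → 42 → 15 → 47 → 13 → … (one orbit).
Decompose π into cycles: lengths [13, 13, 13, 13, 1] (5 cycles, including the fixed point 0).
53 − 5 = 48 transpositions; sign(π) = (−1)^48 = +1.
The Jacobi symbol (42|53) = +1 (Zolotarev) agrees.

+1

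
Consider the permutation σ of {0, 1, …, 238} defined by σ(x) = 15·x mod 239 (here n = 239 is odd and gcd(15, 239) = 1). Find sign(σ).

+1

Start at x=50: 50 → 33 → 17 → 16 → 1 → 15 → 225 → … (one orbit).
3 cycles of lengths [119, 119, 1].
Σ(ℓ_i−1) = 239−3 = 236; sign = (−1)^236 = +1.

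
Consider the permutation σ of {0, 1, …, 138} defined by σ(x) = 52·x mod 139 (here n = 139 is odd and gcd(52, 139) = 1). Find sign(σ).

+1

Orbit of 1 under x↦52x: [1, 52, 63, 79, 77, 112, 125]… (length divides ord_139(52)).
π_52 has 7 disjoint cycles with lengths [23, 23, 23, 23, 23, 23, 1] on {0,…,138}.
sign(π) = (−1)^{n − #cycles} = (−1)^{139−7} = (−1)^132 = +1.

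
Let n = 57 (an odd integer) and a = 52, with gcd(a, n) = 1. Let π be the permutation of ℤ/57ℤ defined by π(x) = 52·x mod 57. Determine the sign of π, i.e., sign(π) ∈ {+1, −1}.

Start at x=37: 37 → 43 → 13 → 49 → 40 → 28 → 31 → … (one orbit).
Decompose π into cycles: lengths [18, 18, 18, 1, 1, 1] (6 cycles, including the fixed point 0).
Σ(ℓ_i−1) = 57−6 = 51; sign = (−1)^51 = -1.

-1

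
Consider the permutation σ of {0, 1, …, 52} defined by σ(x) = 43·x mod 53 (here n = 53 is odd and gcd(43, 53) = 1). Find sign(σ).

Orbit of 6 under x↦43x: [6, 46, 17, 42, 4, 13, 29]… (length divides ord_53(43)).
The orbit structure of x ↦ 43x mod 53: 3 orbits of sizes [26, 26, 1].
53 − 3 = 50 transpositions; sign(π) = (−1)^50 = +1.

+1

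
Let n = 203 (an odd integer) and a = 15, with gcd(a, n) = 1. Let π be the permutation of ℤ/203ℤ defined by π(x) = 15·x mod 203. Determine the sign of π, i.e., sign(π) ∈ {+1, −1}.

-1

Orbit of 36 under x↦15x: [36, 134, 183, 106, 169, 99, 64]… (length divides ord_203(15)).
The orbit structure of x ↦ 15x mod 203: 14 orbits of sizes [28, 28, 28, 28, 28, 28, 28, 1, 1, 1, 1, 1, 1, 1].
Σ(ℓ_i−1) = 203−14 = 189; sign = (−1)^189 = -1.
Via Zolotarev, sign(π_{15}) = (15|203) = -1.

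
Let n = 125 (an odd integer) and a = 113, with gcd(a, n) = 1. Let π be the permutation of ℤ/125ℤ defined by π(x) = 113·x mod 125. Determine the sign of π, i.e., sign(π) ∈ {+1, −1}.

-1

Start at x=78: 78 → 64 → 107 → 91 → 33 → 104 → 2 → … (one orbit).
Decompose π into cycles: lengths [100, 20, 4, 1] (4 cycles, including the fixed point 0).
4 cycles on 125: each ℓ→(−1)^(ℓ−1), product (−1)^121 = -1.
Via Zolotarev, sign(π_{113}) = (113|125) = -1.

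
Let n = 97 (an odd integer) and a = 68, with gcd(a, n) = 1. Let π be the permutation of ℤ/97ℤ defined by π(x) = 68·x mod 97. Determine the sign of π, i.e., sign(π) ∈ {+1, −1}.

-1

Orbit of 33 under x↦68x: [33, 13, 11, 69, 36, 23, 12]… (length divides ord_97(68)).
2 cycles of lengths [96, 1].
Σ(ℓ_i−1) = 97−2 = 95; sign = (−1)^95 = -1.
The Jacobi symbol (68|97) = -1 (Zolotarev) agrees.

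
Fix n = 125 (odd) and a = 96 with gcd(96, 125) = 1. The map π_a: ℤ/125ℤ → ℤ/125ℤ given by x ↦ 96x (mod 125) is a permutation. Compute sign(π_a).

+1

Trace 11: π^k(11) = [11, 56, 1, 96, 91, 111, 31] for k=0..6.
π_96 has 13 disjoint cycles with lengths [25, 25, 25, 25, 5, 5, 5, 5, 1, 1, 1, 1, 1] on {0,…,124}.
13 cycles on 125: each ℓ→(−1)^(ℓ−1), product (−1)^112 = +1.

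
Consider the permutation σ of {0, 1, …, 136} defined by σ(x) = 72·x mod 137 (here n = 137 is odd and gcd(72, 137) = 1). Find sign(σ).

Start at x=122: 122 → 16 → 56 → 59 → 1 → 72 → 115 → … (one orbit).
The orbit structure of x ↦ 72x mod 137: 9 orbits of sizes [17, 17, 17, 17, 17, 17, 17, 17, 1].
9 cycles on 137: each ℓ→(−1)^(ℓ−1), product (−1)^128 = +1.

+1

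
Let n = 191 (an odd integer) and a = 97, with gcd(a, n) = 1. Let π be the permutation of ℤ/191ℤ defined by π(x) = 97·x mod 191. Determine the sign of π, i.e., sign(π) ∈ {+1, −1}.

+1

Start at x=170: 170 → 64 → 96 → 144 → 25 → 133 → 104 → … (one orbit).
Cycle type of π: 95×2 + 1; total 3 cycles.
191 − 3 = 188 transpositions; sign(π) = (−1)^188 = +1.
Via Zolotarev, sign(π_{97}) = (97|191) = +1.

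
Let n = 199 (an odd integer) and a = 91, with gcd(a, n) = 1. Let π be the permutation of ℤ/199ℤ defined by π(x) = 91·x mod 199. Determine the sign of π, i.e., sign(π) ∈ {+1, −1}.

+1

Start at x=172: 172 → 130 → 89 → 139 → 112 → 43 → 132 → … (one orbit).
The orbit structure of x ↦ 91x mod 199: 3 orbits of sizes [99, 99, 1].
With 3 cycles on 199 points, sign = (−1)^{199−3} = +1.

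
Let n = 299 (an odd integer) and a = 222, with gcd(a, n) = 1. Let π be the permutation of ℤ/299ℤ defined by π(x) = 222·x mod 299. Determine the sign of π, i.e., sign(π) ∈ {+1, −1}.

-1

Trace 235: π^k(235) = [235, 144, 274, 131, 79, 196, 157] for k=0..6.
Cycle lengths of π_222 on ℤ/299ℤ: [22, 22, 22, 22, 22, 22, 22, 22, 22, 22, 22, 22, 22, 1, 1, 1, 1, 1, 1, 1, 1, 1, 1, 1, 1, 1]; 26 cycles in total.
299 − 26 = 273 transpositions; sign(π) = (−1)^273 = -1.
Check: (222/299) = -1 by Zolotarev.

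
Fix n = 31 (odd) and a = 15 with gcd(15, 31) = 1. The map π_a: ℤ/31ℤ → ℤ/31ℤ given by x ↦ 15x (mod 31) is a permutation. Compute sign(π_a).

-1

Trace 29: π^k(29) = [29, 1, 15, 8, 27, 2, 30] for k=0..6.
4 cycles of lengths [10, 10, 10, 1].
With 4 cycles on 31 points, sign = (−1)^{31−4} = -1.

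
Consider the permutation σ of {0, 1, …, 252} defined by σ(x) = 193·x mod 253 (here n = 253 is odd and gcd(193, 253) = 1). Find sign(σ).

-1

Trace 12: π^k(12) = [12, 39, 190, 238, 141, 142, 82] for k=0..6.
Cycle type of π: 110×2 + 11×2 + 10 + 1; total 6 cycles.
253 − 6 = 247 transpositions; sign(π) = (−1)^247 = -1.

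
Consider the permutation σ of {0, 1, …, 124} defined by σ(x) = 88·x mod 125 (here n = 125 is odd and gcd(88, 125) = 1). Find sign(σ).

Start at x=6: 6 → 28 → 89 → 82 → 91 → 8 → 79 → … (one orbit).
Cycle type of π: 100 + 20 + 4 + 1; total 4 cycles.
sign(π) = (−1)^{n − #cycles} = (−1)^{125−4} = (−1)^121 = -1.
Check: (88/125) = -1 by Zolotarev.

-1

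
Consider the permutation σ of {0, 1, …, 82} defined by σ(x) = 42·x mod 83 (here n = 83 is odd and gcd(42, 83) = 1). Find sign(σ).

Trace 42: π^k(42) = [42, 21, 52, 26, 13, 48, 24] for k=0..6.
2 cycles of lengths [82, 1].
sign(π) = (−1)^{n − #cycles} = (−1)^{83−2} = (−1)^81 = -1.
Check: (42/83) = -1 by Zolotarev.

-1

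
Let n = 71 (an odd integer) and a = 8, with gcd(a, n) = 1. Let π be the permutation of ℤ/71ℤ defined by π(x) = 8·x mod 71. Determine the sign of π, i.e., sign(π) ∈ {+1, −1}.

Trace 9: π^k(9) = [9, 1, 8, 64, 15, 49, 37] for k=0..6.
Cycle type of π: 35×2 + 1; total 3 cycles.
71 − 3 = 68 transpositions; sign(π) = (−1)^68 = +1.
Via Zolotarev, sign(π_{8}) = (8|71) = +1.

+1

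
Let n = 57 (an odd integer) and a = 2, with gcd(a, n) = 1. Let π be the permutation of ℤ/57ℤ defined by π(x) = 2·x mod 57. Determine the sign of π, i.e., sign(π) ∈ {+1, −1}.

+1

Trace 16: π^k(16) = [16, 32, 7, 14, 28, 56, 55] for k=0..6.
π_2 has 5 disjoint cycles with lengths [18, 18, 18, 2, 1] on {0,…,56}.
5 cycles on 57: each ℓ→(−1)^(ℓ−1), product (−1)^52 = +1.
Check: (2/57) = +1 by Zolotarev.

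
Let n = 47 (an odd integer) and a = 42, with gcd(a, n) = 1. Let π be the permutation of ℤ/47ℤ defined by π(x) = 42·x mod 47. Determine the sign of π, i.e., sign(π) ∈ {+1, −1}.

+1

Orbit of 34 under x↦42x: [34, 18, 4, 27, 6, 17, 9]… (length divides ord_47(42)).
π_42 has 3 disjoint cycles with lengths [23, 23, 1] on {0,…,46}.
n − c = 47 − 3 = 44; sign = (−1)^44 = +1.
Check: (42/47) = +1 by Zolotarev.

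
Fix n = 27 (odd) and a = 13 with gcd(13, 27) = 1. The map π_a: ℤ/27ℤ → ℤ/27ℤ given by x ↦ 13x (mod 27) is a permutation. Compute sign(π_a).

Trace 22: π^k(22) = [22, 16, 19, 4, 25, 1, 13] for k=0..6.
Cycle lengths of π_13 on ℤ/27ℤ: [9, 9, 3, 3, 1, 1, 1]; 7 cycles in total.
n − c = 27 − 7 = 20; sign = (−1)^20 = +1.

+1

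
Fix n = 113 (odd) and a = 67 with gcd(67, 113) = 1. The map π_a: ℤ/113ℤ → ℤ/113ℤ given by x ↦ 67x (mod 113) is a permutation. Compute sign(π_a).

Start at x=49: 49 → 6 → 63 → 40 → 81 → 3 → 88 → … (one orbit).
Cycle type of π: 112 + 1; total 2 cycles.
2 cycles on 113: each ℓ→(−1)^(ℓ−1), product (−1)^111 = -1.

-1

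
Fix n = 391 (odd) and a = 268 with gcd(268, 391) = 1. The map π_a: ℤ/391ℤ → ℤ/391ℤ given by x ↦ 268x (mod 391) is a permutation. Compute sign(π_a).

Orbit of 310 under x↦268x: [310, 188, 336, 118, 344, 307, 166]… (length divides ord_391(268)).
Decompose π into cycles: lengths [44, 44, 44, 44, 44, 44, 44, 44, 22, 4, 4, 4, 4, 1] (14 cycles, including the fixed point 0).
391 − 14 = 377 transpositions; sign(π) = (−1)^377 = -1.
Check: (268/391) = -1 by Zolotarev.

-1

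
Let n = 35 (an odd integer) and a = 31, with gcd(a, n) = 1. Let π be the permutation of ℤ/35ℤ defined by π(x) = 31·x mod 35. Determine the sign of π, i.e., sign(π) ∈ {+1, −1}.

Orbit of 26 under x↦31x: [26, 1, 31, 16, 6, 11]… (length divides ord_35(31)).
The orbit structure of x ↦ 31x mod 35: 10 orbits of sizes [6, 6, 6, 6, 6, 1, 1, 1, 1, 1].
With 10 cycles on 35 points, sign = (−1)^{35−10} = -1.
(31|35)_J = -1 (Zolotarev's lemma cross-check).

-1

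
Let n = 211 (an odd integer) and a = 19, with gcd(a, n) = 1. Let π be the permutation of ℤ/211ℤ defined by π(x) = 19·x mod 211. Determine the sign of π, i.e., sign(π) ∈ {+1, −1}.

Orbit of 71 under x↦19x: [71, 83, 100, 1, 19, 150, 107]… (length divides ord_211(19)).
The orbit structure of x ↦ 19x mod 211: 15 orbits of sizes [15, 15, 15, 15, 15, 15, 15, 15, 15, 15, 15, 15, 15, 15, 1].
n − c = 211 − 15 = 196; sign = (−1)^196 = +1.

+1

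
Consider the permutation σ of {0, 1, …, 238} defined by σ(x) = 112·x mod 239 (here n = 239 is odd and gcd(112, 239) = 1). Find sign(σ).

-1

Orbit of 214 under x↦112x: [214, 68, 207, 1, 112, 116, 86]… (length divides ord_239(112)).
Decompose π into cycles: lengths [238, 1] (2 cycles, including the fixed point 0).
239 − 2 = 237 transpositions; sign(π) = (−1)^237 = -1.
Check: (112/239) = -1 by Zolotarev.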